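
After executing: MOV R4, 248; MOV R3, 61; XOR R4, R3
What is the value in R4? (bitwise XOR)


Register state trace:
  MOV R4, 248  → R4 = 248 (0b11111000)
  MOV R3, 61  → R3 = 61 (0b00111101)
  XOR R4, R3  → R4 = 248 XOR 61 = 197 (0b11000101)
Final: R4 = 197

197


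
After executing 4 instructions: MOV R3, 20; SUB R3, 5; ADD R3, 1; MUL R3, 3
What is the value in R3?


Register state trace:
  MOV R3, 20  → R3 = 20
  SUB R3, 5  → R3 = 20 - 5 = 15
  ADD R3, 1  → R3 = 15 + 1 = 16
  MUL R3, 3  → R3 = 16 * 3 = 48
Final: R3 = 48

48


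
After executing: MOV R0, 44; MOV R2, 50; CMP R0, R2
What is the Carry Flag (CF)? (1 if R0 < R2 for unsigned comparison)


Register state trace:
  MOV R0, 44  → R0 = 44
  MOV R2, 50  → R2 = 50
  CMP R0, R2  → unsigned 44 - 50: borrow occurs
  44 < 50, so CF = 1
CF = 1

1


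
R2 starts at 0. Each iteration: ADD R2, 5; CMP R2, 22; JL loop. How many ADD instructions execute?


Loop trace (R2 starts at 0, target 22, step 5):
  ADD #1: R2 = 0 + 5 = 5  → 5 < 22, loop
  ADD #2: R2 = 5 + 5 = 10  → 10 < 22, loop
  ADD #3: R2 = 10 + 5 = 15  → 15 < 22, loop
  ADD #4: R2 = 15 + 5 = 20  → 20 < 22, loop
  ADD #5: R2 = 20 + 5 = 25  → 25 >= 22, exit
Total ADD instructions: 5

5


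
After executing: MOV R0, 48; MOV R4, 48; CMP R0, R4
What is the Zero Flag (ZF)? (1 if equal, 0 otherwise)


Register state trace:
  MOV R0, 48  → R0 = 48
  MOV R4, 48  → R4 = 48
  CMP R0, R4  → computes 48 - 48 = 0
  Result is zero, so values are equal
ZF = 1

1


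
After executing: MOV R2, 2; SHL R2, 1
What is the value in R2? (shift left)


Register state trace:
  MOV R2, 2  → R2 = 2
  SHL R2, 1  → R2 = 2 << 1 = 2 * 2^1 = 4
Final: R2 = 4

4


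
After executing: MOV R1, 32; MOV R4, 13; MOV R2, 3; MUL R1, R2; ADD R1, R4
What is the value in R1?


Register state trace:
  MOV R1, 32  → R1 = 32
  MOV R4, 13  → R4 = 13
  MOV R2, 3  → R2 = 3
  MUL R1, R2  → R1 = 32 * 3 = 96
  ADD R1, R4  → R1 = 96 + 13 = 109
Final: R1 = 109

109


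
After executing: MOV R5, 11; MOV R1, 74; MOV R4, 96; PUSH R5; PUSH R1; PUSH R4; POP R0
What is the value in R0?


Stack trace (top is rightmost):
  MOV R5, 11  → R5 = 11
  MOV R1, 74  → R1 = 74
  MOV R4, 96  → R4 = 96
  PUSH R5  → stack: [11]
  PUSH R1  → stack: [11, 74]
  PUSH R4  → stack: [11, 74, 96]
  POP R0  → R0 = 96, stack: [11, 74]
Final: R0 = 96

96


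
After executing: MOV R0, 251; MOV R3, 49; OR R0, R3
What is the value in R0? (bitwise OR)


Register state trace:
  MOV R0, 251  → R0 = 251 (0b11111011)
  MOV R3, 49  → R3 = 49 (0b00110001)
  OR R0, R3   → R0 = 251 OR 49 = 251 (0b11111011)
Final: R0 = 251

251


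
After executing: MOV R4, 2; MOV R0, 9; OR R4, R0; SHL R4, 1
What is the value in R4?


Register state trace:
  MOV R4, 2  → R4 = 2 (0b00000010)
  MOV R0, 9  → R0 = 9 (0b00001001)
  OR R4, R0  → R4 = 2 OR 9 = 11 (0b00001011)
  SHL R4, 1  → R4 = 11 << 1 = 22
Final: R4 = 22

22


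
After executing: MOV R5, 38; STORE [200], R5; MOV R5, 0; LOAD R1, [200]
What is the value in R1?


Register and memory trace:
  MOV R5, 38  → R5 = 38
  STORE [200], R5  → mem[200] = 38
  MOV R5, 0  → R5 = 0
  LOAD R1, [200]  → R1 = mem[200] = 38
Final: R1 = 38

38


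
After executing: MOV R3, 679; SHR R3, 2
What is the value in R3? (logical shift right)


Register state trace:
  MOV R3, 679  → R3 = 679
  SHR R3, 2  → R3 = 679 >> 2 = 679 // 2^2 = 169
Final: R3 = 169

169


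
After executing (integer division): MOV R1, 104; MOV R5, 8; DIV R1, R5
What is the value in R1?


Register state trace:
  MOV R1, 104  → R1 = 104
  MOV R5, 8  → R5 = 8
  DIV R1, R5  → R1 = 104 // 8 = 13
Final: R1 = 13

13


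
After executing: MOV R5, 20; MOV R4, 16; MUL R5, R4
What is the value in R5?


Register state trace:
  MOV R5, 20  → R5 = 20
  MOV R4, 16  → R4 = 16
  MUL R5, R4  → R5 = 20 * 16 = 320
Final: R5 = 320

320


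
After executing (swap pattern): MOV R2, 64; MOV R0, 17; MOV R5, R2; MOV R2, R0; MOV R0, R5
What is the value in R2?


Register state trace (swap pattern):
  MOV R2, 64  → R2 = 64
  MOV R0, 17  → R0 = 17
  MOV R5, R2  → R5 = 64  (save R2)
  MOV R2, R0  → R2 = 17  (R2 gets R0's value)
  MOV R0, R5  → R0 = 64  (R0 gets saved value)
Final: R2 = 17

17


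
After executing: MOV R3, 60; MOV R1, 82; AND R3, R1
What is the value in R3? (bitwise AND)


Register state trace:
  MOV R3, 60  → R3 = 60 (0b00111100)
  MOV R1, 82  → R1 = 82 (0b01010010)
  AND R3, R1  → R3 = 60 AND 82 = 16 (0b00010000)
Final: R3 = 16

16


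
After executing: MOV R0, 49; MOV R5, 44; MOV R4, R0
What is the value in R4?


Register state trace:
  MOV R0, 49  → R0 = 49
  MOV R5, 44  → R5 = 44
  MOV R4, R0  → R4 = 49
Final: R4 = 49

49


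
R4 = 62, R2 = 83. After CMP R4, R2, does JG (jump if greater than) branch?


Trace:
  R4 = 62, R2 = 83
  CMP R4, R2  → compares 62 vs 83
  JG checks: is 62 greater than 83?
  62 < 83, so condition is false
Branch taken: No

No


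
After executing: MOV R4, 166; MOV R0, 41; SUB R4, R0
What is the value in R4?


Register state trace:
  MOV R4, 166  → R4 = 166
  MOV R0, 41  → R0 = 41
  SUB R4, R0  → R4 = 166 - 41 = 125
Final: R4 = 125

125


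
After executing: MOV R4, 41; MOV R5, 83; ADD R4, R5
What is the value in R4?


Register state trace:
  MOV R4, 41  → R4 = 41
  MOV R5, 83  → R5 = 83
  ADD R4, R5  → R4 = 41 + 83 = 124
Final: R4 = 124

124


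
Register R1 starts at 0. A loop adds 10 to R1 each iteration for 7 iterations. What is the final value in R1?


Starting value: R1 = 0
  Iter 1: R1 = 0 + 10 = 10
  Iter 2: R1 = 10 + 10 = 20
  Iter 3: R1 = 20 + 10 = 30
  Iter 4: R1 = 30 + 10 = 40
  Iter 5: R1 = 40 + 10 = 50
  Iter 6: R1 = 50 + 10 = 60
  Iter 7: R1 = 60 + 10 = 70
Final: R1 = 70

70


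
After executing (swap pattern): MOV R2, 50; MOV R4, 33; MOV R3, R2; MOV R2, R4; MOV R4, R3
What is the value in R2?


Register state trace (swap pattern):
  MOV R2, 50  → R2 = 50
  MOV R4, 33  → R4 = 33
  MOV R3, R2  → R3 = 50  (save R2)
  MOV R2, R4  → R2 = 33  (R2 gets R4's value)
  MOV R4, R3  → R4 = 50  (R4 gets saved value)
Final: R2 = 33

33


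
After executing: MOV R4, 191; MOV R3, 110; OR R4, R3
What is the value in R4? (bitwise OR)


Register state trace:
  MOV R4, 191  → R4 = 191 (0b10111111)
  MOV R3, 110  → R3 = 110 (0b01101110)
  OR R4, R3   → R4 = 191 OR 110 = 255 (0b11111111)
Final: R4 = 255

255


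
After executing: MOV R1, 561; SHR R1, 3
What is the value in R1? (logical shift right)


Register state trace:
  MOV R1, 561  → R1 = 561
  SHR R1, 3  → R1 = 561 >> 3 = 561 // 2^3 = 70
Final: R1 = 70

70


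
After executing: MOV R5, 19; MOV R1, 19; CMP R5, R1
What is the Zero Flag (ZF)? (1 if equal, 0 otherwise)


Register state trace:
  MOV R5, 19  → R5 = 19
  MOV R1, 19  → R1 = 19
  CMP R5, R1  → computes 19 - 19 = 0
  Result is zero, so values are equal
ZF = 1

1


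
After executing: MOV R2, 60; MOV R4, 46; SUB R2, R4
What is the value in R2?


Register state trace:
  MOV R2, 60  → R2 = 60
  MOV R4, 46  → R4 = 46
  SUB R2, R4  → R2 = 60 - 46 = 14
Final: R2 = 14

14


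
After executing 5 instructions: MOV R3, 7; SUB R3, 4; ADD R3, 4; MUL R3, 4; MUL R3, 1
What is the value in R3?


Register state trace:
  MOV R3, 7  → R3 = 7
  SUB R3, 4  → R3 = 7 - 4 = 3
  ADD R3, 4  → R3 = 3 + 4 = 7
  MUL R3, 4  → R3 = 7 * 4 = 28
  MUL R3, 1  → R3 = 28 * 1 = 28
Final: R3 = 28

28


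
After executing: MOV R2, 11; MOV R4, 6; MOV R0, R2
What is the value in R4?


Register state trace:
  MOV R2, 11  → R2 = 11
  MOV R4, 6  → R4 = 6
  MOV R0, R2  → R0 = 11
Final: R4 = 6

6


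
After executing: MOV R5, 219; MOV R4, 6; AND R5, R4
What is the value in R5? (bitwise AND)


Register state trace:
  MOV R5, 219  → R5 = 219 (0b11011011)
  MOV R4, 6  → R4 = 6 (0b00000110)
  AND R5, R4  → R5 = 219 AND 6 = 2 (0b00000010)
Final: R5 = 2

2


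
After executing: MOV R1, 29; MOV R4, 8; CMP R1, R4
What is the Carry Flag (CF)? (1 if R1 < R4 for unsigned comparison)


Register state trace:
  MOV R1, 29  → R1 = 29
  MOV R4, 8  → R4 = 8
  CMP R1, R4  → unsigned 29 - 8: no borrow
  29 >= 8, so CF = 0
CF = 0

0


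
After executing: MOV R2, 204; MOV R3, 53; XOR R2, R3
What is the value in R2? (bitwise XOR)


Register state trace:
  MOV R2, 204  → R2 = 204 (0b11001100)
  MOV R3, 53  → R3 = 53 (0b00110101)
  XOR R2, R3  → R2 = 204 XOR 53 = 249 (0b11111001)
Final: R2 = 249

249


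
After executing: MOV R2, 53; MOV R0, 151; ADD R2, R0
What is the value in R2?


Register state trace:
  MOV R2, 53  → R2 = 53
  MOV R0, 151  → R0 = 151
  ADD R2, R0  → R2 = 53 + 151 = 204
Final: R2 = 204

204


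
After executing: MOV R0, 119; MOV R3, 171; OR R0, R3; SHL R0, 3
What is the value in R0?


Register state trace:
  MOV R0, 119  → R0 = 119 (0b01110111)
  MOV R3, 171  → R3 = 171 (0b10101011)
  OR R0, R3  → R0 = 119 OR 171 = 255 (0b11111111)
  SHL R0, 3  → R0 = 255 << 3 = 2040
Final: R0 = 2040

2040


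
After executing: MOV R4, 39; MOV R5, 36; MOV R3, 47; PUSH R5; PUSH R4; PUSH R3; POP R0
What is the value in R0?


Stack trace (top is rightmost):
  MOV R4, 39  → R4 = 39
  MOV R5, 36  → R5 = 36
  MOV R3, 47  → R3 = 47
  PUSH R5  → stack: [36]
  PUSH R4  → stack: [36, 39]
  PUSH R3  → stack: [36, 39, 47]
  POP R0  → R0 = 47, stack: [36, 39]
Final: R0 = 47

47


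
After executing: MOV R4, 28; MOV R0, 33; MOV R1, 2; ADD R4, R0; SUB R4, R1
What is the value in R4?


Register state trace:
  MOV R4, 28  → R4 = 28
  MOV R0, 33  → R0 = 33
  MOV R1, 2  → R1 = 2
  ADD R4, R0  → R4 = 28 + 33 = 61
  SUB R4, R1  → R4 = 61 - 2 = 59
Final: R4 = 59

59


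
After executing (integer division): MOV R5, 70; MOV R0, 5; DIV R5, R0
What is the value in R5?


Register state trace:
  MOV R5, 70  → R5 = 70
  MOV R0, 5  → R0 = 5
  DIV R5, R0  → R5 = 70 // 5 = 14
Final: R5 = 14

14


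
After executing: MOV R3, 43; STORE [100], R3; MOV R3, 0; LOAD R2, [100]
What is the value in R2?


Register and memory trace:
  MOV R3, 43  → R3 = 43
  STORE [100], R3  → mem[100] = 43
  MOV R3, 0  → R3 = 0
  LOAD R2, [100]  → R2 = mem[100] = 43
Final: R2 = 43

43


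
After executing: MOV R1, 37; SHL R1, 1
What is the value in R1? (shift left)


Register state trace:
  MOV R1, 37  → R1 = 37
  SHL R1, 1  → R1 = 37 << 1 = 37 * 2^1 = 74
Final: R1 = 74

74


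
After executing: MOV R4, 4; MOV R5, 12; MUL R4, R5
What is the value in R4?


Register state trace:
  MOV R4, 4  → R4 = 4
  MOV R5, 12  → R5 = 12
  MUL R4, R5  → R4 = 4 * 12 = 48
Final: R4 = 48

48


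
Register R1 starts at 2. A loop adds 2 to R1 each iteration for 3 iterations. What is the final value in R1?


Starting value: R1 = 2
  Iter 1: R1 = 2 + 2 = 4
  Iter 2: R1 = 4 + 2 = 6
  Iter 3: R1 = 6 + 2 = 8
Final: R1 = 8

8


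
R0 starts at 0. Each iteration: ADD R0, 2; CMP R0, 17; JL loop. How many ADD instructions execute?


Loop trace (R0 starts at 0, target 17, step 2):
  ADD #1: R0 = 0 + 2 = 2  → 2 < 17, loop
  ADD #2: R0 = 2 + 2 = 4  → 4 < 17, loop
  ADD #3: R0 = 4 + 2 = 6  → 6 < 17, loop
  ADD #4: R0 = 6 + 2 = 8  → 8 < 17, loop
  ADD #5: R0 = 8 + 2 = 10  → 10 < 17, loop
  ADD #6: R0 = 10 + 2 = 12  → 12 < 17, loop
  ADD #7: R0 = 12 + 2 = 14  → 14 < 17, loop
  ADD #8: R0 = 14 + 2 = 16  → 16 < 17, loop
  ADD #9: R0 = 16 + 2 = 18  → 18 >= 17, exit
Total ADD instructions: 9

9


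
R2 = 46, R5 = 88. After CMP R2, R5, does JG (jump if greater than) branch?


Trace:
  R2 = 46, R5 = 88
  CMP R2, R5  → compares 46 vs 88
  JG checks: is 46 greater than 88?
  46 < 88, so condition is false
Branch taken: No

No


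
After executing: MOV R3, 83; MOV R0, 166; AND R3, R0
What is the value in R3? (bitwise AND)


Register state trace:
  MOV R3, 83  → R3 = 83 (0b01010011)
  MOV R0, 166  → R0 = 166 (0b10100110)
  AND R3, R0  → R3 = 83 AND 166 = 2 (0b00000010)
Final: R3 = 2

2


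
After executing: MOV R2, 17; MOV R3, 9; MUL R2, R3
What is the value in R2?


Register state trace:
  MOV R2, 17  → R2 = 17
  MOV R3, 9  → R3 = 9
  MUL R2, R3  → R2 = 17 * 9 = 153
Final: R2 = 153

153


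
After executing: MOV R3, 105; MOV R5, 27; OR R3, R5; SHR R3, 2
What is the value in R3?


Register state trace:
  MOV R3, 105  → R3 = 105 (0b01101001)
  MOV R5, 27  → R5 = 27 (0b00011011)
  OR R3, R5  → R3 = 105 OR 27 = 123 (0b01111011)
  SHR R3, 2  → R3 = 123 >> 2 = 30
Final: R3 = 30

30


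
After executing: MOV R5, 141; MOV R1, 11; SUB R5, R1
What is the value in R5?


Register state trace:
  MOV R5, 141  → R5 = 141
  MOV R1, 11  → R1 = 11
  SUB R5, R1  → R5 = 141 - 11 = 130
Final: R5 = 130

130


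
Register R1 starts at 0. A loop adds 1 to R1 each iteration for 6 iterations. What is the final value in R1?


Starting value: R1 = 0
  Iter 1: R1 = 0 + 1 = 1
  Iter 2: R1 = 1 + 1 = 2
  Iter 3: R1 = 2 + 1 = 3
  Iter 4: R1 = 3 + 1 = 4
  Iter 5: R1 = 4 + 1 = 5
  Iter 6: R1 = 5 + 1 = 6
Final: R1 = 6

6


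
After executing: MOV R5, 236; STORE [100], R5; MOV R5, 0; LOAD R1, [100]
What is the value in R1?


Register and memory trace:
  MOV R5, 236  → R5 = 236
  STORE [100], R5  → mem[100] = 236
  MOV R5, 0  → R5 = 0
  LOAD R1, [100]  → R1 = mem[100] = 236
Final: R1 = 236

236


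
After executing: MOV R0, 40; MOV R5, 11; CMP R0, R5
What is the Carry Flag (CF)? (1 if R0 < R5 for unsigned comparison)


Register state trace:
  MOV R0, 40  → R0 = 40
  MOV R5, 11  → R5 = 11
  CMP R0, R5  → unsigned 40 - 11: no borrow
  40 >= 11, so CF = 0
CF = 0

0


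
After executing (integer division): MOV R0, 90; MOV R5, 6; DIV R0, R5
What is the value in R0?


Register state trace:
  MOV R0, 90  → R0 = 90
  MOV R5, 6  → R5 = 6
  DIV R0, R5  → R0 = 90 // 6 = 15
Final: R0 = 15

15


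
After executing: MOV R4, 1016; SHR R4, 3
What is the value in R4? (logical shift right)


Register state trace:
  MOV R4, 1016  → R4 = 1016
  SHR R4, 3  → R4 = 1016 >> 3 = 1016 // 2^3 = 127
Final: R4 = 127

127


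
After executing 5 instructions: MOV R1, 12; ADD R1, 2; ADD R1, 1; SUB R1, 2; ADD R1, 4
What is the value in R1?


Register state trace:
  MOV R1, 12  → R1 = 12
  ADD R1, 2  → R1 = 12 + 2 = 14
  ADD R1, 1  → R1 = 14 + 1 = 15
  SUB R1, 2  → R1 = 15 - 2 = 13
  ADD R1, 4  → R1 = 13 + 4 = 17
Final: R1 = 17

17


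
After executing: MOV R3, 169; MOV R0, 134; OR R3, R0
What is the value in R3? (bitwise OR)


Register state trace:
  MOV R3, 169  → R3 = 169 (0b10101001)
  MOV R0, 134  → R0 = 134 (0b10000110)
  OR R3, R0   → R3 = 169 OR 134 = 175 (0b10101111)
Final: R3 = 175

175


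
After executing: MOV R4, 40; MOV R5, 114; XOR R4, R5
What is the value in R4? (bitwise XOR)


Register state trace:
  MOV R4, 40  → R4 = 40 (0b00101000)
  MOV R5, 114  → R5 = 114 (0b01110010)
  XOR R4, R5  → R4 = 40 XOR 114 = 90 (0b01011010)
Final: R4 = 90

90


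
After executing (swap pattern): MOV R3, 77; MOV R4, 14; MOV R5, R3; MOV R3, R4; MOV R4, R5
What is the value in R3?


Register state trace (swap pattern):
  MOV R3, 77  → R3 = 77
  MOV R4, 14  → R4 = 14
  MOV R5, R3  → R5 = 77  (save R3)
  MOV R3, R4  → R3 = 14  (R3 gets R4's value)
  MOV R4, R5  → R4 = 77  (R4 gets saved value)
Final: R3 = 14

14


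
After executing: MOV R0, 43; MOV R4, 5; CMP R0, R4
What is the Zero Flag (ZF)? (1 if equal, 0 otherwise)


Register state trace:
  MOV R0, 43  → R0 = 43
  MOV R4, 5  → R4 = 5
  CMP R0, R4  → computes 43 - 5 = 38
  Result is nonzero, so values are not equal
ZF = 0

0


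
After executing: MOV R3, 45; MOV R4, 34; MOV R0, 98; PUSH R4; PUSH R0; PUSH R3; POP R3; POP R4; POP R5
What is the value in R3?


Stack trace (top is rightmost):
  MOV R3, 45  → R3 = 45
  MOV R4, 34  → R4 = 34
  MOV R0, 98  → R0 = 98
  PUSH R4  → stack: [34]
  PUSH R0  → stack: [34, 98]
  PUSH R3  → stack: [34, 98, 45]
  POP R3  → R3 = 45, stack: [34, 98]
  POP R4  → R4 = 98, stack: [34]
  POP R5  → R5 = 34, stack: []
Final: R3 = 45

45


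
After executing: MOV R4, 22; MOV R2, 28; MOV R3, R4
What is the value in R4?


Register state trace:
  MOV R4, 22  → R4 = 22
  MOV R2, 28  → R2 = 28
  MOV R3, R4  → R3 = 22
Final: R4 = 22

22


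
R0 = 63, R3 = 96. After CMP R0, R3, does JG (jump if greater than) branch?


Trace:
  R0 = 63, R3 = 96
  CMP R0, R3  → compares 63 vs 96
  JG checks: is 63 greater than 96?
  63 < 96, so condition is false
Branch taken: No

No


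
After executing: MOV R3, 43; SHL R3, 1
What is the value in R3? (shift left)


Register state trace:
  MOV R3, 43  → R3 = 43
  SHL R3, 1  → R3 = 43 << 1 = 43 * 2^1 = 86
Final: R3 = 86

86


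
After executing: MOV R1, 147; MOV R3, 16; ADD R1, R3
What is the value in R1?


Register state trace:
  MOV R1, 147  → R1 = 147
  MOV R3, 16  → R3 = 16
  ADD R1, R3  → R1 = 147 + 16 = 163
Final: R1 = 163

163


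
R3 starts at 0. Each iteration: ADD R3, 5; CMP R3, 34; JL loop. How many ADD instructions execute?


Loop trace (R3 starts at 0, target 34, step 5):
  ADD #1: R3 = 0 + 5 = 5  → 5 < 34, loop
  ADD #2: R3 = 5 + 5 = 10  → 10 < 34, loop
  ADD #3: R3 = 10 + 5 = 15  → 15 < 34, loop
  ADD #4: R3 = 15 + 5 = 20  → 20 < 34, loop
  ADD #5: R3 = 20 + 5 = 25  → 25 < 34, loop
  ADD #6: R3 = 25 + 5 = 30  → 30 < 34, loop
  ADD #7: R3 = 30 + 5 = 35  → 35 >= 34, exit
Total ADD instructions: 7

7


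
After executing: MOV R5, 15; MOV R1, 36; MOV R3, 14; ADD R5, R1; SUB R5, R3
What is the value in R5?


Register state trace:
  MOV R5, 15  → R5 = 15
  MOV R1, 36  → R1 = 36
  MOV R3, 14  → R3 = 14
  ADD R5, R1  → R5 = 15 + 36 = 51
  SUB R5, R3  → R5 = 51 - 14 = 37
Final: R5 = 37

37


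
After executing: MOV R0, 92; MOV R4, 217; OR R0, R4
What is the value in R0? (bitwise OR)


Register state trace:
  MOV R0, 92  → R0 = 92 (0b01011100)
  MOV R4, 217  → R4 = 217 (0b11011001)
  OR R0, R4   → R0 = 92 OR 217 = 221 (0b11011101)
Final: R0 = 221

221


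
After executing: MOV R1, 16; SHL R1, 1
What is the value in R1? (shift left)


Register state trace:
  MOV R1, 16  → R1 = 16
  SHL R1, 1  → R1 = 16 << 1 = 16 * 2^1 = 32
Final: R1 = 32

32


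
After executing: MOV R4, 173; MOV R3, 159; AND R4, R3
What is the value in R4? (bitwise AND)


Register state trace:
  MOV R4, 173  → R4 = 173 (0b10101101)
  MOV R3, 159  → R3 = 159 (0b10011111)
  AND R4, R3  → R4 = 173 AND 159 = 141 (0b10001101)
Final: R4 = 141

141


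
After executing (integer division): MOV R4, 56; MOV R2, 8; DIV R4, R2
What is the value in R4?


Register state trace:
  MOV R4, 56  → R4 = 56
  MOV R2, 8  → R2 = 8
  DIV R4, R2  → R4 = 56 // 8 = 7
Final: R4 = 7

7


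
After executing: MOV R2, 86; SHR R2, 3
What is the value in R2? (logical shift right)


Register state trace:
  MOV R2, 86  → R2 = 86
  SHR R2, 3  → R2 = 86 >> 3 = 86 // 2^3 = 10
Final: R2 = 10

10


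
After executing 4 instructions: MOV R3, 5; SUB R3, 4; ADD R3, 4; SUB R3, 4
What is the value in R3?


Register state trace:
  MOV R3, 5  → R3 = 5
  SUB R3, 4  → R3 = 5 - 4 = 1
  ADD R3, 4  → R3 = 1 + 4 = 5
  SUB R3, 4  → R3 = 5 - 4 = 1
Final: R3 = 1

1


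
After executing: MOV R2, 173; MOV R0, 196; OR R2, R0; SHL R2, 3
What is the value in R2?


Register state trace:
  MOV R2, 173  → R2 = 173 (0b10101101)
  MOV R0, 196  → R0 = 196 (0b11000100)
  OR R2, R0  → R2 = 173 OR 196 = 237 (0b11101101)
  SHL R2, 3  → R2 = 237 << 3 = 1896
Final: R2 = 1896

1896


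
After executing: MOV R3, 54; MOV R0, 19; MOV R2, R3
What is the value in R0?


Register state trace:
  MOV R3, 54  → R3 = 54
  MOV R0, 19  → R0 = 19
  MOV R2, R3  → R2 = 54
Final: R0 = 19

19


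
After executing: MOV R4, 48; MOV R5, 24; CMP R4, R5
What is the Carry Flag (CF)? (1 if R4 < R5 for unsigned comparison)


Register state trace:
  MOV R4, 48  → R4 = 48
  MOV R5, 24  → R5 = 24
  CMP R4, R5  → unsigned 48 - 24: no borrow
  48 >= 24, so CF = 0
CF = 0

0


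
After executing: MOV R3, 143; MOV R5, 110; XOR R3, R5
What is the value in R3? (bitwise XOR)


Register state trace:
  MOV R3, 143  → R3 = 143 (0b10001111)
  MOV R5, 110  → R5 = 110 (0b01101110)
  XOR R3, R5  → R3 = 143 XOR 110 = 225 (0b11100001)
Final: R3 = 225

225


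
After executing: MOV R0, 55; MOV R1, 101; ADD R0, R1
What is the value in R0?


Register state trace:
  MOV R0, 55  → R0 = 55
  MOV R1, 101  → R1 = 101
  ADD R0, R1  → R0 = 55 + 101 = 156
Final: R0 = 156

156


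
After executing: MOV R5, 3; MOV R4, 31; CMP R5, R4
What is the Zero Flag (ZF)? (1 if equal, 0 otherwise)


Register state trace:
  MOV R5, 3  → R5 = 3
  MOV R4, 31  → R4 = 31
  CMP R5, R4  → computes 3 - 31 = -28
  Result is nonzero, so values are not equal
ZF = 0

0


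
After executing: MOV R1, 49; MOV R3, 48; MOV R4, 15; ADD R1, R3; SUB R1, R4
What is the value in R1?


Register state trace:
  MOV R1, 49  → R1 = 49
  MOV R3, 48  → R3 = 48
  MOV R4, 15  → R4 = 15
  ADD R1, R3  → R1 = 49 + 48 = 97
  SUB R1, R4  → R1 = 97 - 15 = 82
Final: R1 = 82

82


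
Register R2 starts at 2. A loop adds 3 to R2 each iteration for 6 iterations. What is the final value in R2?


Starting value: R2 = 2
  Iter 1: R2 = 2 + 3 = 5
  Iter 2: R2 = 5 + 3 = 8
  Iter 3: R2 = 8 + 3 = 11
  Iter 4: R2 = 11 + 3 = 14
  Iter 5: R2 = 14 + 3 = 17
  Iter 6: R2 = 17 + 3 = 20
Final: R2 = 20

20


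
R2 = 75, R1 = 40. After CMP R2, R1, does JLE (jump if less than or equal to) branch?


Trace:
  R2 = 75, R1 = 40
  CMP R2, R1  → compares 75 vs 40
  JLE checks: is 75 less than or equal to 40?
  75 > 40, so condition is false
Branch taken: No

No


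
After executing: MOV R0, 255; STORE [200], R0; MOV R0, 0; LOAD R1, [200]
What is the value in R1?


Register and memory trace:
  MOV R0, 255  → R0 = 255
  STORE [200], R0  → mem[200] = 255
  MOV R0, 0  → R0 = 0
  LOAD R1, [200]  → R1 = mem[200] = 255
Final: R1 = 255

255


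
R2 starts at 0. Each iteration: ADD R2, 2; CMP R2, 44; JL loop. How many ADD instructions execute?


Loop trace (R2 starts at 0, target 44, step 2):
  ADD #1: R2 = 0 + 2 = 2  → 2 < 44, loop
  ADD #2: R2 = 2 + 2 = 4  → 4 < 44, loop
  ADD #3: R2 = 4 + 2 = 6  → 6 < 44, loop
  ADD #4: R2 = 6 + 2 = 8  → 8 < 44, loop
  ADD #5: R2 = 8 + 2 = 10  → 10 < 44, loop
  ADD #6: R2 = 10 + 2 = 12  → 12 < 44, loop
  ADD #7: R2 = 12 + 2 = 14  → 14 < 44, loop
  ADD #8: R2 = 14 + 2 = 16  → 16 < 44, loop
  ADD #9: R2 = 16 + 2 = 18  → 18 < 44, loop
  ADD #10: R2 = 18 + 2 = 20  → 20 < 44, loop
  ADD #11: R2 = 20 + 2 = 22  → 22 < 44, loop
  ADD #12: R2 = 22 + 2 = 24  → 24 < 44, loop
  ADD #13: R2 = 24 + 2 = 26  → 26 < 44, loop
  ADD #14: R2 = 26 + 2 = 28  → 28 < 44, loop
  ADD #15: R2 = 28 + 2 = 30  → 30 < 44, loop
  ADD #16: R2 = 30 + 2 = 32  → 32 < 44, loop
  ADD #17: R2 = 32 + 2 = 34  → 34 < 44, loop
  ADD #18: R2 = 34 + 2 = 36  → 36 < 44, loop
  ADD #19: R2 = 36 + 2 = 38  → 38 < 44, loop
  ADD #20: R2 = 38 + 2 = 40  → 40 < 44, loop
  ADD #21: R2 = 40 + 2 = 42  → 42 < 44, loop
  ADD #22: R2 = 42 + 2 = 44  → 44 >= 44, exit
Total ADD instructions: 22

22


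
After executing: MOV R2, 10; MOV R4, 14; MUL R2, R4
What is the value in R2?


Register state trace:
  MOV R2, 10  → R2 = 10
  MOV R4, 14  → R4 = 14
  MUL R2, R4  → R2 = 10 * 14 = 140
Final: R2 = 140

140


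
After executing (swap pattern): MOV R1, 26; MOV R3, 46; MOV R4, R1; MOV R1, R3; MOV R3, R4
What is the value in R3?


Register state trace (swap pattern):
  MOV R1, 26  → R1 = 26
  MOV R3, 46  → R3 = 46
  MOV R4, R1  → R4 = 26  (save R1)
  MOV R1, R3  → R1 = 46  (R1 gets R3's value)
  MOV R3, R4  → R3 = 26  (R3 gets saved value)
Final: R3 = 26

26


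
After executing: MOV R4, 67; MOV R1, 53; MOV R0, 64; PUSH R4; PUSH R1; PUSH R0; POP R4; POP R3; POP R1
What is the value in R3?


Stack trace (top is rightmost):
  MOV R4, 67  → R4 = 67
  MOV R1, 53  → R1 = 53
  MOV R0, 64  → R0 = 64
  PUSH R4  → stack: [67]
  PUSH R1  → stack: [67, 53]
  PUSH R0  → stack: [67, 53, 64]
  POP R4  → R4 = 64, stack: [67, 53]
  POP R3  → R3 = 53, stack: [67]
  POP R1  → R1 = 67, stack: []
Final: R3 = 53

53


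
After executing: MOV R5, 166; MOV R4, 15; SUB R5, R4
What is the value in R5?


Register state trace:
  MOV R5, 166  → R5 = 166
  MOV R4, 15  → R4 = 15
  SUB R5, R4  → R5 = 166 - 15 = 151
Final: R5 = 151

151


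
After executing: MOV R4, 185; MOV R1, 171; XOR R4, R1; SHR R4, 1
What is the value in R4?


Register state trace:
  MOV R4, 185  → R4 = 185 (0b10111001)
  MOV R1, 171  → R1 = 171 (0b10101011)
  XOR R4, R1  → R4 = 185 XOR 171 = 18 (0b00010010)
  SHR R4, 1  → R4 = 18 >> 1 = 9
Final: R4 = 9

9


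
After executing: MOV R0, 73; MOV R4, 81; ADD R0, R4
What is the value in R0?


Register state trace:
  MOV R0, 73  → R0 = 73
  MOV R4, 81  → R4 = 81
  ADD R0, R4  → R0 = 73 + 81 = 154
Final: R0 = 154

154


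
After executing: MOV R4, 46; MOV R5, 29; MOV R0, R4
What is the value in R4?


Register state trace:
  MOV R4, 46  → R4 = 46
  MOV R5, 29  → R5 = 29
  MOV R0, R4  → R0 = 46
Final: R4 = 46

46


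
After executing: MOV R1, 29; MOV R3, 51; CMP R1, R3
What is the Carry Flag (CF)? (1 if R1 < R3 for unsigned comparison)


Register state trace:
  MOV R1, 29  → R1 = 29
  MOV R3, 51  → R3 = 51
  CMP R1, R3  → unsigned 29 - 51: borrow occurs
  29 < 51, so CF = 1
CF = 1

1


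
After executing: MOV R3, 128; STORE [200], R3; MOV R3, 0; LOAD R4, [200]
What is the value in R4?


Register and memory trace:
  MOV R3, 128  → R3 = 128
  STORE [200], R3  → mem[200] = 128
  MOV R3, 0  → R3 = 0
  LOAD R4, [200]  → R4 = mem[200] = 128
Final: R4 = 128

128


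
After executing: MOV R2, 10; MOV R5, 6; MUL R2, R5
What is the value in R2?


Register state trace:
  MOV R2, 10  → R2 = 10
  MOV R5, 6  → R5 = 6
  MUL R2, R5  → R2 = 10 * 6 = 60
Final: R2 = 60

60


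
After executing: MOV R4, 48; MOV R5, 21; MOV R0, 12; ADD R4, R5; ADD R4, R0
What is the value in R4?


Register state trace:
  MOV R4, 48  → R4 = 48
  MOV R5, 21  → R5 = 21
  MOV R0, 12  → R0 = 12
  ADD R4, R5  → R4 = 48 + 21 = 69
  ADD R4, R0  → R4 = 69 + 12 = 81
Final: R4 = 81

81


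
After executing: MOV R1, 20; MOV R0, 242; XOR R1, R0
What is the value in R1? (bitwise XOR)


Register state trace:
  MOV R1, 20  → R1 = 20 (0b00010100)
  MOV R0, 242  → R0 = 242 (0b11110010)
  XOR R1, R0  → R1 = 20 XOR 242 = 230 (0b11100110)
Final: R1 = 230

230


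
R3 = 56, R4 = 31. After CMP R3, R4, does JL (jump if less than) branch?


Trace:
  R3 = 56, R4 = 31
  CMP R3, R4  → compares 56 vs 31
  JL checks: is 56 less than 31?
  56 > 31, so condition is false
Branch taken: No

No


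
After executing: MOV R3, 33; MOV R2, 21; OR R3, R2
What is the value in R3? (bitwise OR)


Register state trace:
  MOV R3, 33  → R3 = 33 (0b00100001)
  MOV R2, 21  → R2 = 21 (0b00010101)
  OR R3, R2   → R3 = 33 OR 21 = 53 (0b00110101)
Final: R3 = 53

53


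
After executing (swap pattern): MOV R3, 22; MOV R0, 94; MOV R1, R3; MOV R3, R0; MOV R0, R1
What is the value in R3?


Register state trace (swap pattern):
  MOV R3, 22  → R3 = 22
  MOV R0, 94  → R0 = 94
  MOV R1, R3  → R1 = 22  (save R3)
  MOV R3, R0  → R3 = 94  (R3 gets R0's value)
  MOV R0, R1  → R0 = 22  (R0 gets saved value)
Final: R3 = 94

94


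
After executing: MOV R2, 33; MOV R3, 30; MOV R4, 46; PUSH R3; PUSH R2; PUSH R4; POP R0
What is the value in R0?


Stack trace (top is rightmost):
  MOV R2, 33  → R2 = 33
  MOV R3, 30  → R3 = 30
  MOV R4, 46  → R4 = 46
  PUSH R3  → stack: [30]
  PUSH R2  → stack: [30, 33]
  PUSH R4  → stack: [30, 33, 46]
  POP R0  → R0 = 46, stack: [30, 33]
Final: R0 = 46

46


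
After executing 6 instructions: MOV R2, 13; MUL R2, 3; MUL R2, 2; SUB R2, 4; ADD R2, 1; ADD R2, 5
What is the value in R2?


Register state trace:
  MOV R2, 13  → R2 = 13
  MUL R2, 3  → R2 = 13 * 3 = 39
  MUL R2, 2  → R2 = 39 * 2 = 78
  SUB R2, 4  → R2 = 78 - 4 = 74
  ADD R2, 1  → R2 = 74 + 1 = 75
  ADD R2, 5  → R2 = 75 + 5 = 80
Final: R2 = 80

80


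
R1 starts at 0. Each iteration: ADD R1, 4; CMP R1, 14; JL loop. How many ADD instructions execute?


Loop trace (R1 starts at 0, target 14, step 4):
  ADD #1: R1 = 0 + 4 = 4  → 4 < 14, loop
  ADD #2: R1 = 4 + 4 = 8  → 8 < 14, loop
  ADD #3: R1 = 8 + 4 = 12  → 12 < 14, loop
  ADD #4: R1 = 12 + 4 = 16  → 16 >= 14, exit
Total ADD instructions: 4

4


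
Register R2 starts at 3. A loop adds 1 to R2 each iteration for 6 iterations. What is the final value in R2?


Starting value: R2 = 3
  Iter 1: R2 = 3 + 1 = 4
  Iter 2: R2 = 4 + 1 = 5
  Iter 3: R2 = 5 + 1 = 6
  Iter 4: R2 = 6 + 1 = 7
  Iter 5: R2 = 7 + 1 = 8
  Iter 6: R2 = 8 + 1 = 9
Final: R2 = 9

9


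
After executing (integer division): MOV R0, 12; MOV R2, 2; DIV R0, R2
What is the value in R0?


Register state trace:
  MOV R0, 12  → R0 = 12
  MOV R2, 2  → R2 = 2
  DIV R0, R2  → R0 = 12 // 2 = 6
Final: R0 = 6

6


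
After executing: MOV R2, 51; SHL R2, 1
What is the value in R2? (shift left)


Register state trace:
  MOV R2, 51  → R2 = 51
  SHL R2, 1  → R2 = 51 << 1 = 51 * 2^1 = 102
Final: R2 = 102

102


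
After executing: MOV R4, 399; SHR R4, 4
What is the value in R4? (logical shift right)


Register state trace:
  MOV R4, 399  → R4 = 399
  SHR R4, 4  → R4 = 399 >> 4 = 399 // 2^4 = 24
Final: R4 = 24

24


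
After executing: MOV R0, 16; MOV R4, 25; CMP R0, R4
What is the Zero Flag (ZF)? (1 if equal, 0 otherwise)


Register state trace:
  MOV R0, 16  → R0 = 16
  MOV R4, 25  → R4 = 25
  CMP R0, R4  → computes 16 - 25 = -9
  Result is nonzero, so values are not equal
ZF = 0

0


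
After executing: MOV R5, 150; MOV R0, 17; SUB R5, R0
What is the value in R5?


Register state trace:
  MOV R5, 150  → R5 = 150
  MOV R0, 17  → R0 = 17
  SUB R5, R0  → R5 = 150 - 17 = 133
Final: R5 = 133

133


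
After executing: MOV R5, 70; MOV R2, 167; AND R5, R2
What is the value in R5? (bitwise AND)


Register state trace:
  MOV R5, 70  → R5 = 70 (0b01000110)
  MOV R2, 167  → R2 = 167 (0b10100111)
  AND R5, R2  → R5 = 70 AND 167 = 6 (0b00000110)
Final: R5 = 6

6


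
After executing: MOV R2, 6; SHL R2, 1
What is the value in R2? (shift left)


Register state trace:
  MOV R2, 6  → R2 = 6
  SHL R2, 1  → R2 = 6 << 1 = 6 * 2^1 = 12
Final: R2 = 12

12


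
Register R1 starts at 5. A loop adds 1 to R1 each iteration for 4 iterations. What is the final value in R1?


Starting value: R1 = 5
  Iter 1: R1 = 5 + 1 = 6
  Iter 2: R1 = 6 + 1 = 7
  Iter 3: R1 = 7 + 1 = 8
  Iter 4: R1 = 8 + 1 = 9
Final: R1 = 9

9


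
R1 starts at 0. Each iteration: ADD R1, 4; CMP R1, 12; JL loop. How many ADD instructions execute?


Loop trace (R1 starts at 0, target 12, step 4):
  ADD #1: R1 = 0 + 4 = 4  → 4 < 12, loop
  ADD #2: R1 = 4 + 4 = 8  → 8 < 12, loop
  ADD #3: R1 = 8 + 4 = 12  → 12 >= 12, exit
Total ADD instructions: 3

3


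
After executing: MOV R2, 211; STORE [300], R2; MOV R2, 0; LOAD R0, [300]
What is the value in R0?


Register and memory trace:
  MOV R2, 211  → R2 = 211
  STORE [300], R2  → mem[300] = 211
  MOV R2, 0  → R2 = 0
  LOAD R0, [300]  → R0 = mem[300] = 211
Final: R0 = 211

211


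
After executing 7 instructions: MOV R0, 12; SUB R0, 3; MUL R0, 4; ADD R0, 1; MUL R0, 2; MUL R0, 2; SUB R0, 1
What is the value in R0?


Register state trace:
  MOV R0, 12  → R0 = 12
  SUB R0, 3  → R0 = 12 - 3 = 9
  MUL R0, 4  → R0 = 9 * 4 = 36
  ADD R0, 1  → R0 = 36 + 1 = 37
  MUL R0, 2  → R0 = 37 * 2 = 74
  MUL R0, 2  → R0 = 74 * 2 = 148
  SUB R0, 1  → R0 = 148 - 1 = 147
Final: R0 = 147

147


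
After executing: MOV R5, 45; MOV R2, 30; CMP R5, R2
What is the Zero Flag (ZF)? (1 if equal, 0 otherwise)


Register state trace:
  MOV R5, 45  → R5 = 45
  MOV R2, 30  → R2 = 30
  CMP R5, R2  → computes 45 - 30 = 15
  Result is nonzero, so values are not equal
ZF = 0

0


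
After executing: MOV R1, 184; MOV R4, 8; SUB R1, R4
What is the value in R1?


Register state trace:
  MOV R1, 184  → R1 = 184
  MOV R4, 8  → R4 = 8
  SUB R1, R4  → R1 = 184 - 8 = 176
Final: R1 = 176

176


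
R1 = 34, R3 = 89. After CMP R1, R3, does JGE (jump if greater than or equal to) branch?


Trace:
  R1 = 34, R3 = 89
  CMP R1, R3  → compares 34 vs 89
  JGE checks: is 34 greater than or equal to 89?
  34 < 89, so condition is false
Branch taken: No

No


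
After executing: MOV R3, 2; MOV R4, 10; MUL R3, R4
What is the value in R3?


Register state trace:
  MOV R3, 2  → R3 = 2
  MOV R4, 10  → R4 = 10
  MUL R3, R4  → R3 = 2 * 10 = 20
Final: R3 = 20

20


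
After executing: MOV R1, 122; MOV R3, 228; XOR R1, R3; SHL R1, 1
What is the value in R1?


Register state trace:
  MOV R1, 122  → R1 = 122 (0b01111010)
  MOV R3, 228  → R3 = 228 (0b11100100)
  XOR R1, R3  → R1 = 122 XOR 228 = 158 (0b10011110)
  SHL R1, 1  → R1 = 158 << 1 = 316
Final: R1 = 316

316


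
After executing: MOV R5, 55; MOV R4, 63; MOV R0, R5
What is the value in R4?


Register state trace:
  MOV R5, 55  → R5 = 55
  MOV R4, 63  → R4 = 63
  MOV R0, R5  → R0 = 55
Final: R4 = 63

63


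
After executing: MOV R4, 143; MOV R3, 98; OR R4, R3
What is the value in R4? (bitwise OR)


Register state trace:
  MOV R4, 143  → R4 = 143 (0b10001111)
  MOV R3, 98  → R3 = 98 (0b01100010)
  OR R4, R3   → R4 = 143 OR 98 = 239 (0b11101111)
Final: R4 = 239

239


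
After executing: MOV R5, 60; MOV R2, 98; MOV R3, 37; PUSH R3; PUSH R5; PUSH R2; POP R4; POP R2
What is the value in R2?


Stack trace (top is rightmost):
  MOV R5, 60  → R5 = 60
  MOV R2, 98  → R2 = 98
  MOV R3, 37  → R3 = 37
  PUSH R3  → stack: [37]
  PUSH R5  → stack: [37, 60]
  PUSH R2  → stack: [37, 60, 98]
  POP R4  → R4 = 98, stack: [37, 60]
  POP R2  → R2 = 60, stack: [37]
Final: R2 = 60

60


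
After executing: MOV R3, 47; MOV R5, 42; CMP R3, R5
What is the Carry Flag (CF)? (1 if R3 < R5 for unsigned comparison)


Register state trace:
  MOV R3, 47  → R3 = 47
  MOV R5, 42  → R5 = 42
  CMP R3, R5  → unsigned 47 - 42: no borrow
  47 >= 42, so CF = 0
CF = 0

0


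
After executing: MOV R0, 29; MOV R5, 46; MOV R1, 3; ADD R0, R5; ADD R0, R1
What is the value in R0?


Register state trace:
  MOV R0, 29  → R0 = 29
  MOV R5, 46  → R5 = 46
  MOV R1, 3  → R1 = 3
  ADD R0, R5  → R0 = 29 + 46 = 75
  ADD R0, R1  → R0 = 75 + 3 = 78
Final: R0 = 78

78


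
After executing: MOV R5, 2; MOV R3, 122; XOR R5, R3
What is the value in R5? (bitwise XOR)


Register state trace:
  MOV R5, 2  → R5 = 2 (0b00000010)
  MOV R3, 122  → R3 = 122 (0b01111010)
  XOR R5, R3  → R5 = 2 XOR 122 = 120 (0b01111000)
Final: R5 = 120

120


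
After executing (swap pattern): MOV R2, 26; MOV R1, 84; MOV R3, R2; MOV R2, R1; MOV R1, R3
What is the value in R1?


Register state trace (swap pattern):
  MOV R2, 26  → R2 = 26
  MOV R1, 84  → R1 = 84
  MOV R3, R2  → R3 = 26  (save R2)
  MOV R2, R1  → R2 = 84  (R2 gets R1's value)
  MOV R1, R3  → R1 = 26  (R1 gets saved value)
Final: R1 = 26

26


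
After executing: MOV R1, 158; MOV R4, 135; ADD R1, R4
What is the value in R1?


Register state trace:
  MOV R1, 158  → R1 = 158
  MOV R4, 135  → R4 = 135
  ADD R1, R4  → R1 = 158 + 135 = 293
Final: R1 = 293

293


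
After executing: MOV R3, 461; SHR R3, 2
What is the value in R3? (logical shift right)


Register state trace:
  MOV R3, 461  → R3 = 461
  SHR R3, 2  → R3 = 461 >> 2 = 461 // 2^2 = 115
Final: R3 = 115

115


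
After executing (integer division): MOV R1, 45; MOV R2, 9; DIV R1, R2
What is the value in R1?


Register state trace:
  MOV R1, 45  → R1 = 45
  MOV R2, 9  → R2 = 9
  DIV R1, R2  → R1 = 45 // 9 = 5
Final: R1 = 5

5


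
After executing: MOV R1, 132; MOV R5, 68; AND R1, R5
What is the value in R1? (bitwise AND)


Register state trace:
  MOV R1, 132  → R1 = 132 (0b10000100)
  MOV R5, 68  → R5 = 68 (0b01000100)
  AND R1, R5  → R1 = 132 AND 68 = 4 (0b00000100)
Final: R1 = 4

4


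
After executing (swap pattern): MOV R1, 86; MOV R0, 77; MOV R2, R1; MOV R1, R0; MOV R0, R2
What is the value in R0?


Register state trace (swap pattern):
  MOV R1, 86  → R1 = 86
  MOV R0, 77  → R0 = 77
  MOV R2, R1  → R2 = 86  (save R1)
  MOV R1, R0  → R1 = 77  (R1 gets R0's value)
  MOV R0, R2  → R0 = 86  (R0 gets saved value)
Final: R0 = 86

86


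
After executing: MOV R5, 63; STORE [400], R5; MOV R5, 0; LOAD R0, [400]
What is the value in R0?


Register and memory trace:
  MOV R5, 63  → R5 = 63
  STORE [400], R5  → mem[400] = 63
  MOV R5, 0  → R5 = 0
  LOAD R0, [400]  → R0 = mem[400] = 63
Final: R0 = 63

63


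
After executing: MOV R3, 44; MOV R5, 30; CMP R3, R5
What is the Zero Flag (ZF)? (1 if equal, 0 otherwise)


Register state trace:
  MOV R3, 44  → R3 = 44
  MOV R5, 30  → R5 = 30
  CMP R3, R5  → computes 44 - 30 = 14
  Result is nonzero, so values are not equal
ZF = 0

0


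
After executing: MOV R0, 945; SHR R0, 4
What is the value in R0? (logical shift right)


Register state trace:
  MOV R0, 945  → R0 = 945
  SHR R0, 4  → R0 = 945 >> 4 = 945 // 2^4 = 59
Final: R0 = 59

59


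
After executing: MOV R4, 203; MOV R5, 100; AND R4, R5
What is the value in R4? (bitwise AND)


Register state trace:
  MOV R4, 203  → R4 = 203 (0b11001011)
  MOV R5, 100  → R5 = 100 (0b01100100)
  AND R4, R5  → R4 = 203 AND 100 = 64 (0b01000000)
Final: R4 = 64

64


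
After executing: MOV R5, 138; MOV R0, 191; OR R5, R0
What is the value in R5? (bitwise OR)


Register state trace:
  MOV R5, 138  → R5 = 138 (0b10001010)
  MOV R0, 191  → R0 = 191 (0b10111111)
  OR R5, R0   → R5 = 138 OR 191 = 191 (0b10111111)
Final: R5 = 191

191


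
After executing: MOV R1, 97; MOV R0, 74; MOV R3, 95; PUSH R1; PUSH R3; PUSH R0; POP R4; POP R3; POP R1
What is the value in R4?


Stack trace (top is rightmost):
  MOV R1, 97  → R1 = 97
  MOV R0, 74  → R0 = 74
  MOV R3, 95  → R3 = 95
  PUSH R1  → stack: [97]
  PUSH R3  → stack: [97, 95]
  PUSH R0  → stack: [97, 95, 74]
  POP R4  → R4 = 74, stack: [97, 95]
  POP R3  → R3 = 95, stack: [97]
  POP R1  → R1 = 97, stack: []
Final: R4 = 74

74


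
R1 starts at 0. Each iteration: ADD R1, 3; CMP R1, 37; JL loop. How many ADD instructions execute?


Loop trace (R1 starts at 0, target 37, step 3):
  ADD #1: R1 = 0 + 3 = 3  → 3 < 37, loop
  ADD #2: R1 = 3 + 3 = 6  → 6 < 37, loop
  ADD #3: R1 = 6 + 3 = 9  → 9 < 37, loop
  ADD #4: R1 = 9 + 3 = 12  → 12 < 37, loop
  ADD #5: R1 = 12 + 3 = 15  → 15 < 37, loop
  ADD #6: R1 = 15 + 3 = 18  → 18 < 37, loop
  ADD #7: R1 = 18 + 3 = 21  → 21 < 37, loop
  ADD #8: R1 = 21 + 3 = 24  → 24 < 37, loop
  ADD #9: R1 = 24 + 3 = 27  → 27 < 37, loop
  ADD #10: R1 = 27 + 3 = 30  → 30 < 37, loop
  ADD #11: R1 = 30 + 3 = 33  → 33 < 37, loop
  ADD #12: R1 = 33 + 3 = 36  → 36 < 37, loop
  ADD #13: R1 = 36 + 3 = 39  → 39 >= 37, exit
Total ADD instructions: 13

13


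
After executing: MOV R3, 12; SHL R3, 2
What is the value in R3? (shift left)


Register state trace:
  MOV R3, 12  → R3 = 12
  SHL R3, 2  → R3 = 12 << 2 = 12 * 2^2 = 48
Final: R3 = 48

48


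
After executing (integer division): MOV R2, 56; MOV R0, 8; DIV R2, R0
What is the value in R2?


Register state trace:
  MOV R2, 56  → R2 = 56
  MOV R0, 8  → R0 = 8
  DIV R2, R0  → R2 = 56 // 8 = 7
Final: R2 = 7

7


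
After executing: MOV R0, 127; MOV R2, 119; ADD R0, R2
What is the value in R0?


Register state trace:
  MOV R0, 127  → R0 = 127
  MOV R2, 119  → R2 = 119
  ADD R0, R2  → R0 = 127 + 119 = 246
Final: R0 = 246

246
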